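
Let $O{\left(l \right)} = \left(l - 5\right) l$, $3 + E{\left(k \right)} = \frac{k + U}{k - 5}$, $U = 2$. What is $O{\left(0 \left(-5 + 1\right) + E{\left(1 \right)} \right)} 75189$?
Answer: $\frac{39474225}{16} \approx 2.4671 \cdot 10^{6}$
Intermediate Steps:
$E{\left(k \right)} = -3 + \frac{2 + k}{-5 + k}$ ($E{\left(k \right)} = -3 + \frac{k + 2}{k - 5} = -3 + \frac{2 + k}{-5 + k}$)
$O{\left(l \right)} = l \left(-5 + l\right)$ ($O{\left(l \right)} = \left(l - 5\right) l = \left(-5 + l\right) l = l \left(-5 + l\right)$)
$O{\left(0 \left(-5 + 1\right) + E{\left(1 \right)} \right)} 75189 = \left(0 \left(-5 + 1\right) + \frac{17 - 2}{-5 + 1}\right) \left(-5 + \left(0 \left(-5 + 1\right) + \frac{17 - 2}{-5 + 1}\right)\right) 75189 = \left(0 \left(-4\right) + \frac{17 - 2}{-4}\right) \left(-5 + \left(0 \left(-4\right) + \frac{17 - 2}{-4}\right)\right) 75189 = \left(0 - \frac{15}{4}\right) \left(-5 + \left(0 - \frac{15}{4}\right)\right) 75189 = - \frac{15 \left(-5 - \frac{15}{4}\right)}{4} \cdot 75189 = \left(- \frac{15}{4}\right) \left(- \frac{35}{4}\right) 75189 = \frac{525}{16} \cdot 75189 = \frac{39474225}{16}$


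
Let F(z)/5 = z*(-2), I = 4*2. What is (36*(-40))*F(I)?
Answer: 115200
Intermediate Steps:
I = 8
F(z) = -10*z (F(z) = 5*(z*(-2)) = 5*(-2*z) = -10*z)
(36*(-40))*F(I) = (36*(-40))*(-10*8) = -1440*(-80) = 115200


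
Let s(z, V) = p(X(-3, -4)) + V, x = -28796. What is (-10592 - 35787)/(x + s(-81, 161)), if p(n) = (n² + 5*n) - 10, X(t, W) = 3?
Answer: 46379/28621 ≈ 1.6205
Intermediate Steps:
p(n) = -10 + n² + 5*n
s(z, V) = 14 + V (s(z, V) = (-10 + 3² + 5*3) + V = (-10 + 9 + 15) + V = 14 + V)
(-10592 - 35787)/(x + s(-81, 161)) = (-10592 - 35787)/(-28796 + (14 + 161)) = -46379/(-28796 + 175) = -46379/(-28621) = -46379*(-1/28621) = 46379/28621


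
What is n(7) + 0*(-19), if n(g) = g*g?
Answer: 49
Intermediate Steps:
n(g) = g²
n(7) + 0*(-19) = 7² + 0*(-19) = 49 + 0 = 49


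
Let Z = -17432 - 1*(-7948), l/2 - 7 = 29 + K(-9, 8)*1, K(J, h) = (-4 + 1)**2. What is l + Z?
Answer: -9394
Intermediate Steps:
K(J, h) = 9 (K(J, h) = (-3)**2 = 9)
l = 90 (l = 14 + 2*(29 + 9*1) = 14 + 2*(29 + 9) = 14 + 2*38 = 14 + 76 = 90)
Z = -9484 (Z = -17432 + 7948 = -9484)
l + Z = 90 - 9484 = -9394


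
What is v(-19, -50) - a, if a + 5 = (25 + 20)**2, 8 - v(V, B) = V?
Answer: -1993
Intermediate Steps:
v(V, B) = 8 - V
a = 2020 (a = -5 + (25 + 20)**2 = -5 + 45**2 = -5 + 2025 = 2020)
v(-19, -50) - a = (8 - 1*(-19)) - 1*2020 = (8 + 19) - 2020 = 27 - 2020 = -1993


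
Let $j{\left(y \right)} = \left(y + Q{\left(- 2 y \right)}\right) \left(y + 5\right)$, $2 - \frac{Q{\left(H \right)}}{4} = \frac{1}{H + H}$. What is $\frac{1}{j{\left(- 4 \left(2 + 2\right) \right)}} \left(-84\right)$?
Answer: $- \frac{448}{473} \approx -0.94715$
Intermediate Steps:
$Q{\left(H \right)} = 8 - \frac{2}{H}$ ($Q{\left(H \right)} = 8 - \frac{4}{H + H} = 8 - \frac{4}{2 H} = 8 - 4 \frac{1}{2 H} = 8 - \frac{2}{H}$)
$j{\left(y \right)} = \left(5 + y\right) \left(8 + y + \frac{1}{y}\right)$ ($j{\left(y \right)} = \left(y + \left(8 - \frac{2}{\left(-2\right) y}\right)\right) \left(y + 5\right) = \left(y + \left(8 - 2 \left(- \frac{1}{2 y}\right)\right)\right) \left(5 + y\right) = \left(y + \left(8 + \frac{1}{y}\right)\right) \left(5 + y\right) = \left(8 + y + \frac{1}{y}\right) \left(5 + y\right) = \left(5 + y\right) \left(8 + y + \frac{1}{y}\right)$)
$\frac{1}{j{\left(- 4 \left(2 + 2\right) \right)}} \left(-84\right) = \frac{1}{41 + \left(- 4 \left(2 + 2\right)\right)^{2} + \frac{5}{\left(-4\right) \left(2 + 2\right)} + 13 \left(- 4 \left(2 + 2\right)\right)} \left(-84\right) = \frac{1}{41 + \left(\left(-4\right) 4\right)^{2} + \frac{5}{\left(-4\right) 4} + 13 \left(\left(-4\right) 4\right)} \left(-84\right) = \frac{1}{41 + \left(-16\right)^{2} + \frac{5}{-16} + 13 \left(-16\right)} \left(-84\right) = \frac{1}{41 + 256 + 5 \left(- \frac{1}{16}\right) - 208} \left(-84\right) = \frac{1}{41 + 256 - \frac{5}{16} - 208} \left(-84\right) = \frac{1}{\frac{1419}{16}} \left(-84\right) = \frac{16}{1419} \left(-84\right) = - \frac{448}{473}$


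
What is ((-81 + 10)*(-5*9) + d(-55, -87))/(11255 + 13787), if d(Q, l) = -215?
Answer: 1490/12521 ≈ 0.11900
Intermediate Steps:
((-81 + 10)*(-5*9) + d(-55, -87))/(11255 + 13787) = ((-81 + 10)*(-5*9) - 215)/(11255 + 13787) = (-71*(-45) - 215)/25042 = (3195 - 215)*(1/25042) = 2980*(1/25042) = 1490/12521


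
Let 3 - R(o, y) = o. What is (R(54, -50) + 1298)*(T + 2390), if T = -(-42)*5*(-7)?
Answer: 1147240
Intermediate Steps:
R(o, y) = 3 - o
T = -1470 (T = -14*(-15)*(-7) = 210*(-7) = -1470)
(R(54, -50) + 1298)*(T + 2390) = ((3 - 1*54) + 1298)*(-1470 + 2390) = ((3 - 54) + 1298)*920 = (-51 + 1298)*920 = 1247*920 = 1147240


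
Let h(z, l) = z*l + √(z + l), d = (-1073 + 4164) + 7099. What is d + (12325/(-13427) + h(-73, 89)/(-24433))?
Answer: 115266783244/11312479 ≈ 10189.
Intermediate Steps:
d = 10190 (d = 3091 + 7099 = 10190)
h(z, l) = √(l + z) + l*z (h(z, l) = l*z + √(l + z) = √(l + z) + l*z)
d + (12325/(-13427) + h(-73, 89)/(-24433)) = 10190 + (12325/(-13427) + (√(89 - 73) + 89*(-73))/(-24433)) = 10190 + (12325*(-1/13427) + (√16 - 6497)*(-1/24433)) = 10190 + (-425/463 + (4 - 6497)*(-1/24433)) = 10190 + (-425/463 - 6493*(-1/24433)) = 10190 + (-425/463 + 6493/24433) = 10190 - 7377766/11312479 = 115266783244/11312479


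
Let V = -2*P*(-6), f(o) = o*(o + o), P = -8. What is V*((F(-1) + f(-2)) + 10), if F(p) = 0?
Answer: -1728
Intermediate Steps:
f(o) = 2*o² (f(o) = o*(2*o) = 2*o²)
V = -96 (V = -2*(-8)*(-6) = 16*(-6) = -96)
V*((F(-1) + f(-2)) + 10) = -96*((0 + 2*(-2)²) + 10) = -96*((0 + 2*4) + 10) = -96*((0 + 8) + 10) = -96*(8 + 10) = -96*18 = -1728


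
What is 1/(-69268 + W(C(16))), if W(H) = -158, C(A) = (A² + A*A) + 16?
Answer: -1/69426 ≈ -1.4404e-5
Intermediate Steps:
C(A) = 16 + 2*A² (C(A) = (A² + A²) + 16 = 2*A² + 16 = 16 + 2*A²)
1/(-69268 + W(C(16))) = 1/(-69268 - 158) = 1/(-69426) = -1/69426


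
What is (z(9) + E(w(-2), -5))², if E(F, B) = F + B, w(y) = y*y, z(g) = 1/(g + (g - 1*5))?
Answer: 144/169 ≈ 0.85207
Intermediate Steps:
z(g) = 1/(-5 + 2*g) (z(g) = 1/(g + (g - 5)) = 1/(g + (-5 + g)) = 1/(-5 + 2*g))
w(y) = y²
E(F, B) = B + F
(z(9) + E(w(-2), -5))² = (1/(-5 + 2*9) + (-5 + (-2)²))² = (1/(-5 + 18) + (-5 + 4))² = (1/13 - 1)² = (-12/13)² = 144/169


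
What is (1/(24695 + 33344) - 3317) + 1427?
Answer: -109693709/58039 ≈ -1890.0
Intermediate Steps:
(1/(24695 + 33344) - 3317) + 1427 = (1/58039 - 3317) + 1427 = -192515362/58039 + 1427 = -109693709/58039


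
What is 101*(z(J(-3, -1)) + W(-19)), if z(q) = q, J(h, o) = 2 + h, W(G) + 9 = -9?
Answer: -1919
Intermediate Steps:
W(G) = -18 (W(G) = -9 - 9 = -18)
101*(z(J(-3, -1)) + W(-19)) = 101*((2 - 3) - 18) = 101*(-1 - 18) = 101*(-19) = -1919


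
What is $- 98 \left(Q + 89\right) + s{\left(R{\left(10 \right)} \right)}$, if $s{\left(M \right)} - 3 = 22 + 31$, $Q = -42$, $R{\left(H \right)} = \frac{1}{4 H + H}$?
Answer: $-4550$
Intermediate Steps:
$R{\left(H \right)} = \frac{1}{5 H}$
$s{\left(M \right)} = 56$ ($s{\left(M \right)} = 3 + \left(22 + 31\right) = 3 + 53 = 56$)
$- 98 \left(Q + 89\right) + s{\left(R{\left(10 \right)} \right)} = - 98 \left(-42 + 89\right) + 56 = \left(-98\right) 47 + 56 = -4606 + 56 = -4550$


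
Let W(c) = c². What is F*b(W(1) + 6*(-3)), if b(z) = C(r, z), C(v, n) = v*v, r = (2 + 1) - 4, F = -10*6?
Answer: -60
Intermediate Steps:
F = -60
r = -1 (r = 3 - 4 = -1)
C(v, n) = v²
b(z) = 1 (b(z) = (-1)² = 1)
F*b(W(1) + 6*(-3)) = -60*1 = -60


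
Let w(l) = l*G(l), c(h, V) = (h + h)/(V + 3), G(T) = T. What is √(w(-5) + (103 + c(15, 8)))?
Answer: √15818/11 ≈ 11.434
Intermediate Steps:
c(h, V) = 2*h/(3 + V) (c(h, V) = (2*h)/(3 + V) = 2*h/(3 + V))
w(l) = l² (w(l) = l*l = l²)
√(w(-5) + (103 + c(15, 8))) = √((-5)² + (103 + 2*15/(3 + 8))) = √(25 + (103 + 2*15/11)) = √(25 + (103 + 2*15*(1/11))) = √(25 + (103 + 30/11)) = √(25 + 1163/11) = √(1438/11) = √15818/11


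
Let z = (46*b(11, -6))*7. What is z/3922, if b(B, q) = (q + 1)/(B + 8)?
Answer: -805/37259 ≈ -0.021606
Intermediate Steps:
b(B, q) = (1 + q)/(8 + B)
z = -1610/19 (z = (46*((1 - 6)/(8 + 11)))*7 = (46*(-5/19))*7 = -230/19*7 = -1610/19 ≈ -84.737)
z/3922 = -1610/19/3922 = -1610/19*1/3922 = -805/37259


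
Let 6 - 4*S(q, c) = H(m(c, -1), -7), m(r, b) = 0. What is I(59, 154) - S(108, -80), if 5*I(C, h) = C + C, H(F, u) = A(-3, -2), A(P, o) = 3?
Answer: 457/20 ≈ 22.850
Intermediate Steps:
H(F, u) = 3
S(q, c) = 3/4 (S(q, c) = 3/2 - 1/4*3 = 3/2 - 3/4 = 3/4)
I(C, h) = 2*C/5 (I(C, h) = (C + C)/5 = (2*C)/5 = 2*C/5)
I(59, 154) - S(108, -80) = (2/5)*59 - 1*3/4 = 118/5 - 3/4 = 457/20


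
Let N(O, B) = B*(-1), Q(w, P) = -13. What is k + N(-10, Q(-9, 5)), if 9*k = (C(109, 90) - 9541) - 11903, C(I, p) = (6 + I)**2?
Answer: -8102/9 ≈ -900.22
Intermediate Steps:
N(O, B) = -B
k = -8219/9 (k = (((6 + 109)**2 - 9541) - 11903)/9 = ((115**2 - 9541) - 11903)/9 = ((13225 - 9541) - 11903)/9 = (3684 - 11903)/9 = (1/9)*(-8219) = -8219/9 ≈ -913.22)
k + N(-10, Q(-9, 5)) = -8219/9 - 1*(-13) = -8219/9 + 13 = -8102/9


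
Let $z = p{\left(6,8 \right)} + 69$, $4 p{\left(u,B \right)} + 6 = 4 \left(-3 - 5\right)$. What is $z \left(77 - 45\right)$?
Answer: $1904$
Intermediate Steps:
$p{\left(u,B \right)} = - \frac{19}{2}$ ($p{\left(u,B \right)} = - \frac{3}{2} + \frac{4 \left(-3 - 5\right)}{4} = - \frac{3}{2} + \frac{4 \left(-8\right)}{4} = - \frac{3}{2} + \frac{1}{4} \left(-32\right) = - \frac{3}{2} - 8 = - \frac{19}{2}$)
$z = \frac{119}{2}$ ($z = - \frac{19}{2} + 69 = \frac{119}{2} \approx 59.5$)
$z \left(77 - 45\right) = \frac{119 \left(77 - 45\right)}{2} = \frac{119}{2} \cdot 32 = 1904$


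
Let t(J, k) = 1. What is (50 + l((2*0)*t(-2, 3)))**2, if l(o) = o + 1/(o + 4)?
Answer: 40401/16 ≈ 2525.1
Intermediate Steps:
l(o) = o + 1/(4 + o)
(50 + l((2*0)*t(-2, 3)))**2 = (50 + (1 + ((2*0)*1)**2 + 4*((2*0)*1))/(4 + (2*0)*1))**2 = (50 + (1 + (0*1)**2 + 4*(0*1))/(4 + 0*1))**2 = (50 + (1 + 0**2 + 4*0)/(4 + 0))**2 = (50 + (1 + 0 + 0)/4)**2 = (50 + (1/4)*1)**2 = (50 + 1/4)**2 = (201/4)**2 = 40401/16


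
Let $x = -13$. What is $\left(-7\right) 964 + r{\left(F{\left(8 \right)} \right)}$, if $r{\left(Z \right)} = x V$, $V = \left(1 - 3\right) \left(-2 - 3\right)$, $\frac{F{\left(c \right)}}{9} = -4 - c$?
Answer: $-6878$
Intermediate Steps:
$F{\left(c \right)} = -36 - 9 c$ ($F{\left(c \right)} = 9 \left(-4 - c\right) = -36 - 9 c$)
$V = 10$ ($V = \left(-2\right) \left(-5\right) = 10$)
$r{\left(Z \right)} = -130$ ($r{\left(Z \right)} = \left(-13\right) 10 = -130$)
$\left(-7\right) 964 + r{\left(F{\left(8 \right)} \right)} = \left(-7\right) 964 - 130 = -6748 - 130 = -6878$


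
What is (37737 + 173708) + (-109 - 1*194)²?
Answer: 303254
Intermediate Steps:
(37737 + 173708) + (-109 - 1*194)² = 211445 + (-109 - 194)² = 211445 + (-303)² = 211445 + 91809 = 303254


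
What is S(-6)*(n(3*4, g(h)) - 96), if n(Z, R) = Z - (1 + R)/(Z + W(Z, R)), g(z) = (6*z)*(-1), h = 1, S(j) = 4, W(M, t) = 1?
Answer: -4348/13 ≈ -334.46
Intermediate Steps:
g(z) = -6*z
n(Z, R) = Z - (1 + R)/(1 + Z) (n(Z, R) = Z - (1 + R)/(Z + 1) = Z - (1 + R)/(1 + Z))
S(-6)*(n(3*4, g(h)) - 96) = 4*((-1 + 3*4 + (3*4)² - (-6))/(1 + 3*4) - 96) = 4*((-1 + 12 + 12² - 1*(-6))/(1 + 12) - 96) = 4*((-1 + 12 + 144 + 6)/13 - 96) = 4*((1/13)*161 - 96) = 4*(161/13 - 96) = 4*(-1087/13) = -4348/13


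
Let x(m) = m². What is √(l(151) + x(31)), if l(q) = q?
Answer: 2*√278 ≈ 33.347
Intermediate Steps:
√(l(151) + x(31)) = √(151 + 31²) = √(151 + 961) = √1112 = 2*√278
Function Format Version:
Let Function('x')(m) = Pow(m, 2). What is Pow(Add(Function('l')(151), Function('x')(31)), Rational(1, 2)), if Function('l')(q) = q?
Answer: Mul(2, Pow(278, Rational(1, 2))) ≈ 33.347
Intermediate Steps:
Pow(Add(Function('l')(151), Function('x')(31)), Rational(1, 2)) = Pow(Add(151, Pow(31, 2)), Rational(1, 2)) = Pow(Add(151, 961), Rational(1, 2)) = Pow(1112, Rational(1, 2)) = Mul(2, Pow(278, Rational(1, 2)))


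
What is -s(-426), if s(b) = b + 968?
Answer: -542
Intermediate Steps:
s(b) = 968 + b
-s(-426) = -(968 - 426) = -1*542 = -542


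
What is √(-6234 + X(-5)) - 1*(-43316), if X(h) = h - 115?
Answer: 43316 + 3*I*√706 ≈ 43316.0 + 79.712*I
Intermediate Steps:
X(h) = -115 + h
√(-6234 + X(-5)) - 1*(-43316) = √(-6234 + (-115 - 5)) - 1*(-43316) = √(-6234 - 120) + 43316 = √(-6354) + 43316 = 3*I*√706 + 43316 = 43316 + 3*I*√706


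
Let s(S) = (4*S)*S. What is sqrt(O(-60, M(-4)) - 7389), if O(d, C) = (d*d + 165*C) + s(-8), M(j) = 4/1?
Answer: 13*I*sqrt(17) ≈ 53.6*I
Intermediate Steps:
s(S) = 4*S**2
M(j) = 4 (M(j) = 4*1 = 4)
O(d, C) = 256 + d**2 + 165*C (O(d, C) = (d*d + 165*C) + 4*(-8)**2 = (d**2 + 165*C) + 4*64 = (d**2 + 165*C) + 256 = 256 + d**2 + 165*C)
sqrt(O(-60, M(-4)) - 7389) = sqrt((256 + (-60)**2 + 165*4) - 7389) = sqrt((256 + 3600 + 660) - 7389) = sqrt(4516 - 7389) = sqrt(-2873) = 13*I*sqrt(17)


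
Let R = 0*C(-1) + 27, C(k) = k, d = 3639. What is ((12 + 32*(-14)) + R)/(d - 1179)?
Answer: -409/2460 ≈ -0.16626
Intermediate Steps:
R = 27 (R = 0*(-1) + 27 = 0 + 27 = 27)
((12 + 32*(-14)) + R)/(d - 1179) = ((12 + 32*(-14)) + 27)/(3639 - 1179) = ((12 - 448) + 27)/2460 = (-436 + 27)*(1/2460) = -409*1/2460 = -409/2460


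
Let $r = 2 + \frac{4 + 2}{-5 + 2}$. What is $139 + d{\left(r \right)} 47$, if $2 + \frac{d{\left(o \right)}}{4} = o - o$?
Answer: $-237$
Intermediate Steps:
$r = 0$ ($r = 2 + \frac{6}{-3} = 2 + 6 \left(- \frac{1}{3}\right) = 2 - 2 = 0$)
$d{\left(o \right)} = -8$ ($d{\left(o \right)} = -8 + 4 \left(o - o\right) = -8 + 4 \cdot 0 = -8 + 0 = -8$)
$139 + d{\left(r \right)} 47 = 139 - 376 = -237$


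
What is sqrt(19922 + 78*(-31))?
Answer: 4*sqrt(1094) ≈ 132.30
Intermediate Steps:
sqrt(19922 + 78*(-31)) = sqrt(19922 - 2418) = sqrt(17504) = 4*sqrt(1094)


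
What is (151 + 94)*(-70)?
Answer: -17150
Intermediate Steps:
(151 + 94)*(-70) = 245*(-70) = -17150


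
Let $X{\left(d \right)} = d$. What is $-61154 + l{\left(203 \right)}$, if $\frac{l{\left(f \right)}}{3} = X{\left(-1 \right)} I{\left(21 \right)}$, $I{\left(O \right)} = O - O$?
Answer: $-61154$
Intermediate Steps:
$I{\left(O \right)} = 0$
$l{\left(f \right)} = 0$ ($l{\left(f \right)} = 3 \left(\left(-1\right) 0\right) = 3 \cdot 0 = 0$)
$-61154 + l{\left(203 \right)} = -61154 + 0 = -61154$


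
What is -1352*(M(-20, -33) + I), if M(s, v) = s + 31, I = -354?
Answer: 463736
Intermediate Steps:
M(s, v) = 31 + s
-1352*(M(-20, -33) + I) = -1352*((31 - 20) - 354) = -1352*(11 - 354) = -1352*(-343) = 463736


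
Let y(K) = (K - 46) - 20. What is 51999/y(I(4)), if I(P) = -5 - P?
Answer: -17333/25 ≈ -693.32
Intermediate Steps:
y(K) = -66 + K (y(K) = (-46 + K) - 20 = -66 + K)
51999/y(I(4)) = 51999/(-66 + (-5 - 1*4)) = 51999/(-66 + (-5 - 4)) = 51999/(-66 - 9) = 51999/(-75) = 51999*(-1/75) = -17333/25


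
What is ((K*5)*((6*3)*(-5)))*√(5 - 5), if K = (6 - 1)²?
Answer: 0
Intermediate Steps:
K = 25 (K = 5² = 25)
((K*5)*((6*3)*(-5)))*√(5 - 5) = ((25*5)*((6*3)*(-5)))*√(5 - 5) = (125*(18*(-5)))*√0 = (125*(-90))*0 = -11250*0 = 0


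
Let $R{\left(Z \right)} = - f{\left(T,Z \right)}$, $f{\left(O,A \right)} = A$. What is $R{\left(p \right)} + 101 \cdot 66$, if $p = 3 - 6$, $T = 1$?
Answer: $6669$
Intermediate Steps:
$p = -3$ ($p = 3 - 6 = -3$)
$R{\left(Z \right)} = - Z$
$R{\left(p \right)} + 101 \cdot 66 = \left(-1\right) \left(-3\right) + 101 \cdot 66 = 3 + 6666 = 6669$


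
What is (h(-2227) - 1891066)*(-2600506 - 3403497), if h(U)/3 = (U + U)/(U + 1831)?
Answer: 749348380940387/66 ≈ 1.1354e+13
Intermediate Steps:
h(U) = 6*U/(1831 + U) (h(U) = 3*((U + U)/(U + 1831)) = 3*((2*U)/(1831 + U)) = 3*(2*U/(1831 + U)) = 6*U/(1831 + U))
(h(-2227) - 1891066)*(-2600506 - 3403497) = (6*(-2227)/(1831 - 2227) - 1891066)*(-2600506 - 3403497) = (6*(-2227)/(-396) - 1891066)*(-6004003) = (6*(-2227)*(-1/396) - 1891066)*(-6004003) = (2227/66 - 1891066)*(-6004003) = -124808129/66*(-6004003) = 749348380940387/66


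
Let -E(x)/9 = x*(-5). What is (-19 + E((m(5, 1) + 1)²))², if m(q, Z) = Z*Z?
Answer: 25921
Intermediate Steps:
m(q, Z) = Z²
E(x) = 45*x (E(x) = -9*x*(-5) = -(-45)*x = 45*x)
(-19 + E((m(5, 1) + 1)²))² = (-19 + 45*(1² + 1)²)² = (-19 + 45*(1 + 1)²)² = (-19 + 45*2²)² = (-19 + 45*4)² = (-19 + 180)² = 161² = 25921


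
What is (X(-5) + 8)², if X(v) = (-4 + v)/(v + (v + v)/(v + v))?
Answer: 1681/16 ≈ 105.06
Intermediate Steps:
X(v) = (-4 + v)/(1 + v) (X(v) = (-4 + v)/(v + (2*v)/((2*v))) = (-4 + v)/(v + (2*v)*(1/(2*v))) = (-4 + v)/(v + 1) = (-4 + v)/(1 + v))
(X(-5) + 8)² = ((-4 - 5)/(1 - 5) + 8)² = (-9/(-4) + 8)² = (-¼*(-9) + 8)² = (9/4 + 8)² = (41/4)² = 1681/16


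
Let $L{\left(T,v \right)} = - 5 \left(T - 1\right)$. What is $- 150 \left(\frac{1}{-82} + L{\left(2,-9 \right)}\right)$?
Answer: $\frac{30825}{41} \approx 751.83$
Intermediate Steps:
$L{\left(T,v \right)} = 5 - 5 T$ ($L{\left(T,v \right)} = - 5 \left(-1 + T\right) = 5 - 5 T$)
$- 150 \left(\frac{1}{-82} + L{\left(2,-9 \right)}\right) = - 150 \left(\frac{1}{-82} + \left(5 - 10\right)\right) = - 150 \left(- \frac{1}{82} + \left(5 - 10\right)\right) = - 150 \left(- \frac{1}{82} - 5\right) = \left(-150\right) \left(- \frac{411}{82}\right) = \frac{30825}{41}$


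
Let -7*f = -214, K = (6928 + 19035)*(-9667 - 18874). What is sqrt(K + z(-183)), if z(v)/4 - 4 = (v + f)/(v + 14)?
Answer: I*sqrt(6136303506851)/91 ≈ 27222.0*I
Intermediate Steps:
K = -741009983 (K = 25963*(-28541) = -741009983)
f = 214/7 (f = -1/7*(-214) = 214/7 ≈ 30.571)
z(v) = 16 + 4*(214/7 + v)/(14 + v) (z(v) = 16 + 4*((v + 214/7)/(v + 14)) = 16 + 4*((214/7 + v)/(14 + v)) = 16 + 4*(214/7 + v)/(14 + v))
sqrt(K + z(-183)) = sqrt(-741009983 + 4*(606 + 35*(-183))/(7*(14 - 183))) = sqrt(-741009983 + (4/7)*(606 - 6405)/(-169)) = sqrt(-741009983 + (4/7)*(-1/169)*(-5799)) = sqrt(-741009983 + 23196/1183) = sqrt(-876614786693/1183) = I*sqrt(6136303506851)/91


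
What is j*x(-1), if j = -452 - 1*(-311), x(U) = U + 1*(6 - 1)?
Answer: -564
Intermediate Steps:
x(U) = 5 + U (x(U) = U + 1*5 = U + 5 = 5 + U)
j = -141 (j = -452 + 311 = -141)
j*x(-1) = -141*(5 - 1) = -141*4 = -564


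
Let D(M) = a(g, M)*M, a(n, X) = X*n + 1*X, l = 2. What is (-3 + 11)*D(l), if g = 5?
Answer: 192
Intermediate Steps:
a(n, X) = X + X*n (a(n, X) = X*n + X = X + X*n)
D(M) = 6*M² (D(M) = (M*(1 + 5))*M = (M*6)*M = (6*M)*M = 6*M²)
(-3 + 11)*D(l) = (-3 + 11)*(6*2²) = 8*(6*4) = 8*24 = 192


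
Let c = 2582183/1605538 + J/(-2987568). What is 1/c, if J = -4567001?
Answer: 2398326975792/7523470476241 ≈ 0.31878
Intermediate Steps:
c = 7523470476241/2398326975792 (c = 2582183/1605538 - 4567001/(-2987568) = 2582183*(1/1605538) - 4567001*(-1/2987568) = 2582183/1605538 + 4567001/2987568 = 7523470476241/2398326975792 ≈ 3.1370)
1/c = 1/(7523470476241/2398326975792) = 2398326975792/7523470476241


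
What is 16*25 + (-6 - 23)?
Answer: 371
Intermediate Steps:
16*25 + (-6 - 23) = 400 - 29 = 371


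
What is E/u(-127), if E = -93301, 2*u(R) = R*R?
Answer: -186602/16129 ≈ -11.569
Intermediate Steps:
u(R) = R**2/2 (u(R) = (R*R)/2 = R**2/2)
E/u(-127) = -93301/((1/2)*(-127)**2) = -93301/((1/2)*16129) = -93301/16129/2 = -93301*2/16129 = -186602/16129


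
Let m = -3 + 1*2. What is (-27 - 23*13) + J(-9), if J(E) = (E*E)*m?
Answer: -407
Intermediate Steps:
m = -1 (m = -3 + 2 = -1)
J(E) = -E² (J(E) = (E*E)*(-1) = E²*(-1) = -E²)
(-27 - 23*13) + J(-9) = (-27 - 23*13) - 1*(-9)² = (-27 - 299) - 1*81 = -326 - 81 = -407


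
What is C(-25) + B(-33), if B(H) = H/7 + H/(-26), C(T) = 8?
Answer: 829/182 ≈ 4.5549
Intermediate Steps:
B(H) = 19*H/182 (B(H) = H*(⅐) + H*(-1/26) = H/7 - H/26 = 19*H/182)
C(-25) + B(-33) = 8 + (19/182)*(-33) = 8 - 627/182 = 829/182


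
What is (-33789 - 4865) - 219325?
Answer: -257979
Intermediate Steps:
(-33789 - 4865) - 219325 = -38654 - 219325 = -257979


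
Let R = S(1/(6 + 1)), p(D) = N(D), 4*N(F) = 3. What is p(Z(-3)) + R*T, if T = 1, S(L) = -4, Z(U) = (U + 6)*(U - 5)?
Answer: -13/4 ≈ -3.2500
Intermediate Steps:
N(F) = ¾ (N(F) = (¼)*3 = ¾)
Z(U) = (-5 + U)*(6 + U) (Z(U) = (6 + U)*(-5 + U) = (-5 + U)*(6 + U))
p(D) = ¾
R = -4
p(Z(-3)) + R*T = ¾ - 4*1 = ¾ - 4 = -13/4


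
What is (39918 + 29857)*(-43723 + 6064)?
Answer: -2627656725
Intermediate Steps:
(39918 + 29857)*(-43723 + 6064) = 69775*(-37659) = -2627656725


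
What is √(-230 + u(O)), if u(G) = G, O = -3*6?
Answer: 2*I*√62 ≈ 15.748*I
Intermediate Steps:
O = -18
√(-230 + u(O)) = √(-230 - 18) = √(-248) = 2*I*√62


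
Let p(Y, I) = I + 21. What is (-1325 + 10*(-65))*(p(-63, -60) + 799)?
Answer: -1501000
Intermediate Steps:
p(Y, I) = 21 + I
(-1325 + 10*(-65))*(p(-63, -60) + 799) = (-1325 + 10*(-65))*((21 - 60) + 799) = (-1325 - 650)*(-39 + 799) = -1975*760 = -1501000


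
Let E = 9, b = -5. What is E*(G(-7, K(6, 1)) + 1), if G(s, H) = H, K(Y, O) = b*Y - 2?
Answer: -279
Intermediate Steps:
K(Y, O) = -2 - 5*Y (K(Y, O) = -5*Y - 2 = -2 - 5*Y)
E*(G(-7, K(6, 1)) + 1) = 9*((-2 - 5*6) + 1) = 9*((-2 - 30) + 1) = 9*(-32 + 1) = 9*(-31) = -279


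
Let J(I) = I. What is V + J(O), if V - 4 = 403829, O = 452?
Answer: 404285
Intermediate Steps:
V = 403833 (V = 4 + 403829 = 403833)
V + J(O) = 403833 + 452 = 404285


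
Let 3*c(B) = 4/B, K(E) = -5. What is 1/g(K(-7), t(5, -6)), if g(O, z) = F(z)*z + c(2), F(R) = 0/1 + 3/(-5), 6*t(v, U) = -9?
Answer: 30/47 ≈ 0.63830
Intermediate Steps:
t(v, U) = -3/2 (t(v, U) = (⅙)*(-9) = -3/2)
F(R) = -⅗ (F(R) = 0*1 + 3*(-⅕) = 0 - ⅗ = -⅗)
c(B) = 4/(3*B) (c(B) = (4/B)/3 = 4/(3*B))
g(O, z) = ⅔ - 3*z/5 (g(O, z) = -3*z/5 + (4/3)/2 = -3*z/5 + (4/3)*(½) = -3*z/5 + ⅔ = ⅔ - 3*z/5)
1/g(K(-7), t(5, -6)) = 1/(⅔ - ⅗*(-3/2)) = 1/(⅔ + 9/10) = 1/(47/30) = 30/47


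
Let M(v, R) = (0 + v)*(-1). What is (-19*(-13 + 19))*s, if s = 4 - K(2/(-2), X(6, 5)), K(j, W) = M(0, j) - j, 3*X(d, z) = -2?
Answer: -342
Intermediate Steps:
M(v, R) = -v (M(v, R) = v*(-1) = -v)
X(d, z) = -2/3 (X(d, z) = (1/3)*(-2) = -2/3)
K(j, W) = -j (K(j, W) = -1*0 - j = 0 - j = -j)
s = 3 (s = 4 - (-1)*2/(-2) = 4 - (-1)*2*(-1/2) = 4 - (-1)*(-1) = 4 - 1*1 = 4 - 1 = 3)
(-19*(-13 + 19))*s = -19*(-13 + 19)*3 = -19*6*3 = -114*3 = -342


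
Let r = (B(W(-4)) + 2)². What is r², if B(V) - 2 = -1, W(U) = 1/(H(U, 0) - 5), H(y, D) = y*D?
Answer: 81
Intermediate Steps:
H(y, D) = D*y
W(U) = -⅕ (W(U) = 1/(0*U - 5) = 1/(0 - 5) = 1/(-5) = -⅕)
B(V) = 1 (B(V) = 2 - 1 = 1)
r = 9 (r = (1 + 2)² = 3² = 9)
r² = 9² = 81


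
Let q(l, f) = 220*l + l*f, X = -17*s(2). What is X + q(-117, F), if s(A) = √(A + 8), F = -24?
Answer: -22932 - 17*√10 ≈ -22986.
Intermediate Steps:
s(A) = √(8 + A)
X = -17*√10 (X = -17*√(8 + 2) = -17*√10 ≈ -53.759)
q(l, f) = 220*l + f*l
X + q(-117, F) = -17*√10 - 117*(220 - 24) = -17*√10 - 117*196 = -17*√10 - 22932 = -22932 - 17*√10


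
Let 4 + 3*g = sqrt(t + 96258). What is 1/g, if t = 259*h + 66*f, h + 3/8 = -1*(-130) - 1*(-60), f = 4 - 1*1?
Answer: 32/388141 + 2*sqrt(2329102)/388141 ≈ 0.0079463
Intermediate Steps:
f = 3 (f = 4 - 1 = 3)
h = 1517/8 (h = -3/8 + (-1*(-130) - 1*(-60)) = -3/8 + (130 + 60) = -3/8 + 190 = 1517/8 ≈ 189.63)
t = 394487/8 (t = 259*(1517/8) + 66*3 = 392903/8 + 198 = 394487/8 ≈ 49311.)
g = -4/3 + sqrt(2329102)/12 (g = -4/3 + sqrt(394487/8 + 96258)/3 = -4/3 + sqrt(1164551/8)/3 = -4/3 + (sqrt(2329102)/4)/3 = -4/3 + sqrt(2329102)/12 ≈ 125.84)
1/g = 1/(-4/3 + sqrt(2329102)/12)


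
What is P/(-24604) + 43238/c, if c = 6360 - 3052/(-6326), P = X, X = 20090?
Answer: 740178105259/123747085106 ≈ 5.9814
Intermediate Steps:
P = 20090
c = 20118206/3163 (c = 6360 - 3052*(-1)/6326 = 6360 - 1*(-1526/3163) = 6360 + 1526/3163 = 20118206/3163 ≈ 6360.5)
P/(-24604) + 43238/c = 20090/(-24604) + 43238/(20118206/3163) = 20090*(-1/24604) + 43238*(3163/20118206) = -10045/12302 + 68380897/10059103 = 740178105259/123747085106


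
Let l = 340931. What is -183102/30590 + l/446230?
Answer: -7127652617/1365017570 ≈ -5.2217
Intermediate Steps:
-183102/30590 + l/446230 = -183102/30590 + 340931/446230 = -183102*1/30590 + 340931*(1/446230) = -91551/15295 + 340931/446230 = -7127652617/1365017570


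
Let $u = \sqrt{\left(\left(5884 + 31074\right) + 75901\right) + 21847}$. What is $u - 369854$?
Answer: $-369854 + \sqrt{134706} \approx -3.6949 \cdot 10^{5}$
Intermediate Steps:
$u = \sqrt{134706}$ ($u = \sqrt{\left(36958 + 75901\right) + 21847} = \sqrt{112859 + 21847} = \sqrt{134706} \approx 367.02$)
$u - 369854 = \sqrt{134706} - 369854 = -369854 + \sqrt{134706}$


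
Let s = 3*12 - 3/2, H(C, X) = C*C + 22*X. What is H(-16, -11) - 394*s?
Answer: -13579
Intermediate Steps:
H(C, X) = C² + 22*X
s = 69/2 (s = 36 - 3*½ = 36 - 3/2 = 69/2 ≈ 34.500)
H(-16, -11) - 394*s = ((-16)² + 22*(-11)) - 394*69/2 = (256 - 242) - 13593 = 14 - 13593 = -13579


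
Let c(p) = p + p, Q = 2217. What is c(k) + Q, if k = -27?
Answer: 2163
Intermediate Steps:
c(p) = 2*p
c(k) + Q = 2*(-27) + 2217 = -54 + 2217 = 2163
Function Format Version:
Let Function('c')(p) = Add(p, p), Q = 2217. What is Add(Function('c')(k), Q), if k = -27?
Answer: 2163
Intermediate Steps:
Function('c')(p) = Mul(2, p)
Add(Function('c')(k), Q) = Add(Mul(2, -27), 2217) = Add(-54, 2217) = 2163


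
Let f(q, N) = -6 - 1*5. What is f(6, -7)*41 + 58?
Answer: -393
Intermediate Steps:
f(q, N) = -11 (f(q, N) = -6 - 5 = -11)
f(6, -7)*41 + 58 = -11*41 + 58 = -451 + 58 = -393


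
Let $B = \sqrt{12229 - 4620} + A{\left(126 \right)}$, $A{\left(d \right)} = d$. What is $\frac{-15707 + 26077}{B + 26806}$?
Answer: $\frac{55856968}{145065003} - \frac{2074 \sqrt{7609}}{145065003} \approx 0.3838$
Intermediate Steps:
$B = 126 + \sqrt{7609}$ ($B = \sqrt{12229 - 4620} + 126 = \sqrt{7609} + 126 = 126 + \sqrt{7609} \approx 213.23$)
$\frac{-15707 + 26077}{B + 26806} = \frac{-15707 + 26077}{\left(126 + \sqrt{7609}\right) + 26806} = \frac{10370}{26932 + \sqrt{7609}}$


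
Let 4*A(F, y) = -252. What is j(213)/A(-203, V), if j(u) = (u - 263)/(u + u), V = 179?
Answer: 25/13419 ≈ 0.0018630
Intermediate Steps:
A(F, y) = -63 (A(F, y) = (¼)*(-252) = -63)
j(u) = (-263 + u)/(2*u) (j(u) = (-263 + u)/((2*u)) = (-263 + u)*(1/(2*u)) = (-263 + u)/(2*u))
j(213)/A(-203, V) = ((½)*(-263 + 213)/213)/(-63) = ((½)*(1/213)*(-50))*(-1/63) = -25/213*(-1/63) = 25/13419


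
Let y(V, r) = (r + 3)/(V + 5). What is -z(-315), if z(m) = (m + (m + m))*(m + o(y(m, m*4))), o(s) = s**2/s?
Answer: -18218277/62 ≈ -2.9384e+5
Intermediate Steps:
y(V, r) = (3 + r)/(5 + V)
o(s) = s
z(m) = 3*m*(m + (3 + 4*m)/(5 + m)) (z(m) = (m + (m + m))*(m + (3 + m*4)/(5 + m)) = (m + 2*m)*(m + (3 + 4*m)/(5 + m)) = (3*m)*(m + (3 + 4*m)/(5 + m)) = 3*m*(m + (3 + 4*m)/(5 + m)))
-z(-315) = -3*(-315)*(3 + (-315)**2 + 9*(-315))/(5 - 315) = -3*(-315)*(3 + 99225 - 2835)/(-310) = -3*(-315)*(-1)*96393/310 = -1*18218277/62 = -18218277/62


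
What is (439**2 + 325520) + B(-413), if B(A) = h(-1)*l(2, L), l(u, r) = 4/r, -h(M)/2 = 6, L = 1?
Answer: 518193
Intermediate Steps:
h(M) = -12 (h(M) = -2*6 = -12)
B(A) = -48 (B(A) = -48/1 = -48)
(439**2 + 325520) + B(-413) = (439**2 + 325520) - 48 = (192721 + 325520) - 48 = 518241 - 48 = 518193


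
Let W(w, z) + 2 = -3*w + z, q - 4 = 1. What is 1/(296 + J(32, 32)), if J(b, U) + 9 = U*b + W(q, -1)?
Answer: 1/1293 ≈ 0.00077340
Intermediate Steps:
q = 5 (q = 4 + 1 = 5)
W(w, z) = -2 + z - 3*w (W(w, z) = -2 + (-3*w + z) = -2 + (z - 3*w) = -2 + z - 3*w)
J(b, U) = -27 + U*b (J(b, U) = -9 + (U*b + (-2 - 1 - 3*5)) = -9 + (U*b + (-2 - 1 - 15)) = -9 + (U*b - 18) = -9 + (-18 + U*b) = -27 + U*b)
1/(296 + J(32, 32)) = 1/(296 + (-27 + 32*32)) = 1/(296 + (-27 + 1024)) = 1/(296 + 997) = 1/1293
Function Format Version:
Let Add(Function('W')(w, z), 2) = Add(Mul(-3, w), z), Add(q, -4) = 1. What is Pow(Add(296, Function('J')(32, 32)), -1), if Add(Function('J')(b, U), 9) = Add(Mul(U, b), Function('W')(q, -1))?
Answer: Rational(1, 1293) ≈ 0.00077340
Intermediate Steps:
q = 5 (q = Add(4, 1) = 5)
Function('W')(w, z) = Add(-2, z, Mul(-3, w)) (Function('W')(w, z) = Add(-2, Add(Mul(-3, w), z)) = Add(-2, Add(z, Mul(-3, w))) = Add(-2, z, Mul(-3, w)))
Function('J')(b, U) = Add(-27, Mul(U, b)) (Function('J')(b, U) = Add(-9, Add(Mul(U, b), Add(-2, -1, Mul(-3, 5)))) = Add(-9, Add(Mul(U, b), Add(-2, -1, -15))) = Add(-9, Add(Mul(U, b), -18)) = Add(-9, Add(-18, Mul(U, b))) = Add(-27, Mul(U, b)))
Pow(Add(296, Function('J')(32, 32)), -1) = Pow(Add(296, Add(-27, Mul(32, 32))), -1) = Pow(Add(296, Add(-27, 1024)), -1) = Pow(Add(296, 997), -1) = Pow(1293, -1) = Rational(1, 1293)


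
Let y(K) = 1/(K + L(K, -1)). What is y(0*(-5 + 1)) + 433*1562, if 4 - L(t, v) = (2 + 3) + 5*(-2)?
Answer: 6087115/9 ≈ 6.7635e+5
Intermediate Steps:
L(t, v) = 9 (L(t, v) = 4 - ((2 + 3) + 5*(-2)) = 4 - (5 - 10) = 4 - 1*(-5) = 4 + 5 = 9)
y(K) = 1/(9 + K) (y(K) = 1/(K + 9) = 1/(9 + K))
y(0*(-5 + 1)) + 433*1562 = 1/(9 + 0*(-5 + 1)) + 433*1562 = 1/(9 + 0*(-4)) + 676346 = 1/(9 + 0) + 676346 = 1/9 + 676346 = ⅑ + 676346 = 6087115/9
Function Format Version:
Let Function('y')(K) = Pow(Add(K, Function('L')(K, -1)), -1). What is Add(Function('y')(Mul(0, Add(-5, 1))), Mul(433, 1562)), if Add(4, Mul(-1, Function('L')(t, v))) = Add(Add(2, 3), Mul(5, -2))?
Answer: Rational(6087115, 9) ≈ 6.7635e+5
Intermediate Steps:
Function('L')(t, v) = 9 (Function('L')(t, v) = Add(4, Mul(-1, Add(Add(2, 3), Mul(5, -2)))) = Add(4, Mul(-1, Add(5, -10))) = Add(4, Mul(-1, -5)) = Add(4, 5) = 9)
Function('y')(K) = Pow(Add(9, K), -1) (Function('y')(K) = Pow(Add(K, 9), -1) = Pow(Add(9, K), -1))
Add(Function('y')(Mul(0, Add(-5, 1))), Mul(433, 1562)) = Add(Pow(Add(9, Mul(0, Add(-5, 1))), -1), Mul(433, 1562)) = Add(Pow(Add(9, Mul(0, -4)), -1), 676346) = Add(Pow(Add(9, 0), -1), 676346) = Add(Pow(9, -1), 676346) = Add(Rational(1, 9), 676346) = Rational(6087115, 9)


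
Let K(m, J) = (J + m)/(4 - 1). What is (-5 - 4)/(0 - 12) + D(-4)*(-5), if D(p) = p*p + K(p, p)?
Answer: -791/12 ≈ -65.917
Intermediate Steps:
K(m, J) = J/3 + m/3 (K(m, J) = (J + m)/3 = (J + m)*(1/3) = J/3 + m/3)
D(p) = p**2 + 2*p/3 (D(p) = p*p + (p/3 + p/3) = p**2 + 2*p/3)
(-5 - 4)/(0 - 12) + D(-4)*(-5) = (-5 - 4)/(0 - 12) + ((1/3)*(-4)*(2 + 3*(-4)))*(-5) = -9/(-12) + ((1/3)*(-4)*(2 - 12))*(-5) = -9*(-1/12) + ((1/3)*(-4)*(-10))*(-5) = 3/4 + (40/3)*(-5) = 3/4 - 200/3 = -791/12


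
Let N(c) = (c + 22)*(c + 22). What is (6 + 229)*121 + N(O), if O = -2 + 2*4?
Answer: 29219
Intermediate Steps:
O = 6 (O = -2 + 8 = 6)
N(c) = (22 + c)² (N(c) = (22 + c)*(22 + c) = (22 + c)²)
(6 + 229)*121 + N(O) = (6 + 229)*121 + (22 + 6)² = 235*121 + 28² = 28435 + 784 = 29219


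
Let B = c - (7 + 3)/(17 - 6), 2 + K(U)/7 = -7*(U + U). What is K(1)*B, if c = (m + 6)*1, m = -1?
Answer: -5040/11 ≈ -458.18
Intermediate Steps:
c = 5 (c = (-1 + 6)*1 = 5*1 = 5)
K(U) = -14 - 98*U (K(U) = -14 + 7*(-7*(U + U)) = -14 + 7*(-14*U) = -14 - 98*U)
B = 45/11 (B = 5 - (7 + 3)/(17 - 6) = 5 - 10/11 = 45/11 ≈ 4.0909)
K(1)*B = (-14 - 98*1)*(45/11) = (-14 - 98)*(45/11) = -112*45/11 = -5040/11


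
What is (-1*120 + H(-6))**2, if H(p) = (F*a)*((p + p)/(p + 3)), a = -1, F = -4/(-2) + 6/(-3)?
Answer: 14400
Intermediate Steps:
F = 0 (F = -4*(-1/2) + 6*(-1/3) = 2 - 2 = 0)
H(p) = 0 (H(p) = (0*(-1))*((p + p)/(p + 3)) = 0*((2*p)/(3 + p)) = 0*(2*p/(3 + p)) = 0)
(-1*120 + H(-6))**2 = (-1*120 + 0)**2 = (-120 + 0)**2 = (-120)**2 = 14400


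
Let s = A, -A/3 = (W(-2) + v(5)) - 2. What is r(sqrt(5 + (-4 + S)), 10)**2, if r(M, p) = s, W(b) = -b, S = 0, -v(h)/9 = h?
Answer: 18225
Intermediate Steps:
v(h) = -9*h
A = 135 (A = -3*((-1*(-2) - 9*5) - 2) = -3*((2 - 45) - 2) = -3*(-43 - 2) = -3*(-45) = 135)
s = 135
r(M, p) = 135
r(sqrt(5 + (-4 + S)), 10)**2 = 135**2 = 18225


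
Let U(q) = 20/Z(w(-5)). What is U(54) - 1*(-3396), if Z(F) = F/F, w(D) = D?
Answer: 3416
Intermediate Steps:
Z(F) = 1
U(q) = 20 (U(q) = 20/1 = 20*1 = 20)
U(54) - 1*(-3396) = 20 - 1*(-3396) = 20 + 3396 = 3416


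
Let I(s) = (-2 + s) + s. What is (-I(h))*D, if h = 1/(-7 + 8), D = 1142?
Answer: 0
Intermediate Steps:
h = 1 (h = 1/1 = 1)
I(s) = -2 + 2*s
(-I(h))*D = -(-2 + 2*1)*1142 = -(-2 + 2)*1142 = -1*0*1142 = 0*1142 = 0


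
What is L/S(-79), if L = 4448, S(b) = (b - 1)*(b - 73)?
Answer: 139/380 ≈ 0.36579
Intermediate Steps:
S(b) = (-1 + b)*(-73 + b)
L/S(-79) = 4448/(73 + (-79)² - 74*(-79)) = 4448/(73 + 6241 + 5846) = 4448/12160 = 4448*(1/12160) = 139/380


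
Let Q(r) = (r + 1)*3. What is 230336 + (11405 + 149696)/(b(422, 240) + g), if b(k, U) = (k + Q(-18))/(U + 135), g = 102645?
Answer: 8866210387531/38492246 ≈ 2.3034e+5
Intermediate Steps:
Q(r) = 3 + 3*r (Q(r) = (1 + r)*3 = 3 + 3*r)
b(k, U) = (-51 + k)/(135 + U) (b(k, U) = (k + (3 + 3*(-18)))/(U + 135) = (k + (3 - 54))/(135 + U) = (k - 51)/(135 + U) = (-51 + k)/(135 + U))
230336 + (11405 + 149696)/(b(422, 240) + g) = 230336 + (11405 + 149696)/((-51 + 422)/(135 + 240) + 102645) = 230336 + 161101/(371/375 + 102645) = 230336 + 161101/(38492246/375) = 230336 + 161101*(375/38492246) = 230336 + 60412875/38492246 = 8866210387531/38492246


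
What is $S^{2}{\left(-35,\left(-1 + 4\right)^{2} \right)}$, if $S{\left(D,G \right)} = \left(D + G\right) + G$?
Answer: $289$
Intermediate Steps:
$S{\left(D,G \right)} = D + 2 G$
$S^{2}{\left(-35,\left(-1 + 4\right)^{2} \right)} = \left(-35 + 2 \left(-1 + 4\right)^{2}\right)^{2} = \left(-35 + 2 \cdot 3^{2}\right)^{2} = \left(-35 + 2 \cdot 9\right)^{2} = \left(-35 + 18\right)^{2} = \left(-17\right)^{2} = 289$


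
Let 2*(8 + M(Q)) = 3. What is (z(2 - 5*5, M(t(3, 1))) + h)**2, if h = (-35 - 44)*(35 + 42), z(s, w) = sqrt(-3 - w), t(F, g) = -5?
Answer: (12166 - sqrt(14))**2/4 ≈ 3.6980e+7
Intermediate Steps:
M(Q) = -13/2 (M(Q) = -8 + (1/2)*3 = -8 + 3/2 = -13/2)
h = -6083 (h = -79*77 = -6083)
(z(2 - 5*5, M(t(3, 1))) + h)**2 = (sqrt(-3 - 1*(-13/2)) - 6083)**2 = (sqrt(-3 + 13/2) - 6083)**2 = (sqrt(7/2) - 6083)**2 = (sqrt(14)/2 - 6083)**2 = (-6083 + sqrt(14)/2)**2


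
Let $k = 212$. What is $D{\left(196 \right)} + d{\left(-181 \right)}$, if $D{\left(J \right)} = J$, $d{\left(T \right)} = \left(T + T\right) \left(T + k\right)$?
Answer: $-11026$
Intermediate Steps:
$d{\left(T \right)} = 2 T \left(212 + T\right)$ ($d{\left(T \right)} = \left(T + T\right) \left(T + 212\right) = 2 T \left(212 + T\right)$)
$D{\left(196 \right)} + d{\left(-181 \right)} = 196 + 2 \left(-181\right) \left(212 - 181\right) = 196 + 2 \left(-181\right) 31 = 196 - 11222 = -11026$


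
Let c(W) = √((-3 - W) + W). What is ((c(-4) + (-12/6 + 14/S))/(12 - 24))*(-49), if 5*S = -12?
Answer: -2303/72 + 49*I*√3/12 ≈ -31.986 + 7.0725*I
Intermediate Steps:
S = -12/5 (S = (⅕)*(-12) = -12/5 ≈ -2.4000)
c(W) = I*√3 (c(W) = √(-3) = I*√3)
((c(-4) + (-12/6 + 14/S))/(12 - 24))*(-49) = ((I*√3 + (-12/6 + 14/(-12/5)))/(12 - 24))*(-49) = ((I*√3 + (-12*⅙ + 14*(-5/12)))/(-12))*(-49) = ((I*√3 + (-2 - 35/6))*(-1/12))*(-49) = ((I*√3 - 47/6)*(-1/12))*(-49) = ((-47/6 + I*√3)*(-1/12))*(-49) = (47/72 - I*√3/12)*(-49) = -2303/72 + 49*I*√3/12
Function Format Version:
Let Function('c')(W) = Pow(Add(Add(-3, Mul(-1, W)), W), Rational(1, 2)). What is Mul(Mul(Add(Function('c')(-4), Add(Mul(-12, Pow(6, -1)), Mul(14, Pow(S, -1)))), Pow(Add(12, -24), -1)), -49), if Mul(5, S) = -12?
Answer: Add(Rational(-2303, 72), Mul(Rational(49, 12), I, Pow(3, Rational(1, 2)))) ≈ Add(-31.986, Mul(7.0725, I))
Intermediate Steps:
S = Rational(-12, 5) (S = Mul(Rational(1, 5), -12) = Rational(-12, 5) ≈ -2.4000)
Function('c')(W) = Mul(I, Pow(3, Rational(1, 2))) (Function('c')(W) = Pow(-3, Rational(1, 2)) = Mul(I, Pow(3, Rational(1, 2))))
Mul(Mul(Add(Function('c')(-4), Add(Mul(-12, Pow(6, -1)), Mul(14, Pow(S, -1)))), Pow(Add(12, -24), -1)), -49) = Mul(Mul(Add(Mul(I, Pow(3, Rational(1, 2))), Add(Mul(-12, Pow(6, -1)), Mul(14, Pow(Rational(-12, 5), -1)))), Pow(Add(12, -24), -1)), -49) = Mul(Mul(Add(Mul(I, Pow(3, Rational(1, 2))), Add(Mul(-12, Rational(1, 6)), Mul(14, Rational(-5, 12)))), Pow(-12, -1)), -49) = Mul(Mul(Add(Mul(I, Pow(3, Rational(1, 2))), Add(-2, Rational(-35, 6))), Rational(-1, 12)), -49) = Mul(Mul(Add(Mul(I, Pow(3, Rational(1, 2))), Rational(-47, 6)), Rational(-1, 12)), -49) = Mul(Mul(Add(Rational(-47, 6), Mul(I, Pow(3, Rational(1, 2)))), Rational(-1, 12)), -49) = Mul(Add(Rational(47, 72), Mul(Rational(-1, 12), I, Pow(3, Rational(1, 2)))), -49) = Add(Rational(-2303, 72), Mul(Rational(49, 12), I, Pow(3, Rational(1, 2))))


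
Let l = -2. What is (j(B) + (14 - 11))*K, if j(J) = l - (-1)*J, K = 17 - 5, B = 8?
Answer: 108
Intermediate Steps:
K = 12
j(J) = -2 + J (j(J) = -2 - (-1)*J = -2 + J)
(j(B) + (14 - 11))*K = ((-2 + 8) + (14 - 11))*12 = (6 + 3)*12 = 9*12 = 108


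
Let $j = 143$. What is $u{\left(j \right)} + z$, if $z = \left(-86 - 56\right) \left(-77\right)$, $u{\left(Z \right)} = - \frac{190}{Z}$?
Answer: $\frac{1563372}{143} \approx 10933.0$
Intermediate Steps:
$z = 10934$ ($z = \left(-142\right) \left(-77\right) = 10934$)
$u{\left(j \right)} + z = - \frac{190}{143} + 10934 = \frac{1563372}{143}$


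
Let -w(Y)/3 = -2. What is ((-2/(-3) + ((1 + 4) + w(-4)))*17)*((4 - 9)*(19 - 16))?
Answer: -2975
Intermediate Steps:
w(Y) = 6 (w(Y) = -3*(-2) = 6)
((-2/(-3) + ((1 + 4) + w(-4)))*17)*((4 - 9)*(19 - 16)) = ((-2/(-3) + ((1 + 4) + 6))*17)*((4 - 9)*(19 - 16)) = ((-2*(-1/3) + (5 + 6))*17)*(-5*3) = ((2/3 + 11)*17)*(-15) = ((35/3)*17)*(-15) = (595/3)*(-15) = -2975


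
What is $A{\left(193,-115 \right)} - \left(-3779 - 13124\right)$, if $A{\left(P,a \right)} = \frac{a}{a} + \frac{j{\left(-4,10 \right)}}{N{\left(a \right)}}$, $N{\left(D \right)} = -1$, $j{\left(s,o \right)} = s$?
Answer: $16908$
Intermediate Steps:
$A{\left(P,a \right)} = 5$ ($A{\left(P,a \right)} = \frac{a}{a} - \frac{4}{-1} = 1 - -4 = 1 + 4 = 5$)
$A{\left(193,-115 \right)} - \left(-3779 - 13124\right) = 5 - \left(-3779 - 13124\right) = 5 - -16903 = 5 + 16903 = 16908$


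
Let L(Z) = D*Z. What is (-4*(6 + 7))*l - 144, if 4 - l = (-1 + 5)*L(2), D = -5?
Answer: -2432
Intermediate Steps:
L(Z) = -5*Z
l = 44 (l = 4 - (-1 + 5)*(-5*2) = 4 - 4*(-10) = 4 - 1*(-40) = 4 + 40 = 44)
(-4*(6 + 7))*l - 144 = -4*(6 + 7)*44 - 144 = -4*13*44 - 144 = -52*44 - 144 = -2288 - 144 = -2432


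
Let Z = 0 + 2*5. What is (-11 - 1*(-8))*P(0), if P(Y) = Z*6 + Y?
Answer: -180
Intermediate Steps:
Z = 10 (Z = 0 + 10 = 10)
P(Y) = 60 + Y (P(Y) = 10*6 + Y = 60 + Y)
(-11 - 1*(-8))*P(0) = (-11 - 1*(-8))*(60 + 0) = (-11 + 8)*60 = -3*60 = -180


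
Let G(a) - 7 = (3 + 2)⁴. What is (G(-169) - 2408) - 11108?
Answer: -12884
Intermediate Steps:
G(a) = 632 (G(a) = 7 + (3 + 2)⁴ = 7 + 5⁴ = 7 + 625 = 632)
(G(-169) - 2408) - 11108 = (632 - 2408) - 11108 = -1776 - 11108 = -12884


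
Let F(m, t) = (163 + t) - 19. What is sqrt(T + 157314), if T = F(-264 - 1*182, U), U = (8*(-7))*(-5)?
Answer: sqrt(157738) ≈ 397.16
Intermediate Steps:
U = 280 (U = -56*(-5) = 280)
F(m, t) = 144 + t
T = 424 (T = 144 + 280 = 424)
sqrt(T + 157314) = sqrt(424 + 157314) = sqrt(157738)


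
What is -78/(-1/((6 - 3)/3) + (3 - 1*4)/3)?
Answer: 117/2 ≈ 58.500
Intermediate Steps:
-78/(-1/((6 - 3)/3) + (3 - 1*4)/3) = -78/(-1/(3*(1/3)) + (3 - 4)*(1/3)) = -78/(-1/1 - 1*1/3) = -78/(-1*1 - 1/3) = -78/(-1 - 1/3) = -78/(-4/3) = -3/4*(-78) = 117/2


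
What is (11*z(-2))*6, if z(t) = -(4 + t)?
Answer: -132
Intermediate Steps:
z(t) = -4 - t
(11*z(-2))*6 = (11*(-4 - 1*(-2)))*6 = (11*(-4 + 2))*6 = (11*(-2))*6 = -22*6 = -132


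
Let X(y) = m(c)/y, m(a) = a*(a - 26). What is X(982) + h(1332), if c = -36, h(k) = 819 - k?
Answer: -250767/491 ≈ -510.73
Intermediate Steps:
m(a) = a*(-26 + a)
X(y) = 2232/y (X(y) = (-36*(-26 - 36))/y = (-36*(-62))/y = 2232/y)
X(982) + h(1332) = 2232/982 + (819 - 1*1332) = 2232*(1/982) + (819 - 1332) = 1116/491 - 513 = -250767/491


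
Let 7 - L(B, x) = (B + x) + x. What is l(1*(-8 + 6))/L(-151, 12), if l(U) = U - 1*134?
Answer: -68/67 ≈ -1.0149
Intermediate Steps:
L(B, x) = 7 - B - 2*x (L(B, x) = 7 - ((B + x) + x) = 7 - (B + 2*x) = 7 + (-B - 2*x) = 7 - B - 2*x)
l(U) = -134 + U (l(U) = U - 134 = -134 + U)
l(1*(-8 + 6))/L(-151, 12) = (-134 + 1*(-8 + 6))/(7 - 1*(-151) - 2*12) = (-134 + 1*(-2))/(7 + 151 - 24) = (-134 - 2)/134 = -136*1/134 = -68/67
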